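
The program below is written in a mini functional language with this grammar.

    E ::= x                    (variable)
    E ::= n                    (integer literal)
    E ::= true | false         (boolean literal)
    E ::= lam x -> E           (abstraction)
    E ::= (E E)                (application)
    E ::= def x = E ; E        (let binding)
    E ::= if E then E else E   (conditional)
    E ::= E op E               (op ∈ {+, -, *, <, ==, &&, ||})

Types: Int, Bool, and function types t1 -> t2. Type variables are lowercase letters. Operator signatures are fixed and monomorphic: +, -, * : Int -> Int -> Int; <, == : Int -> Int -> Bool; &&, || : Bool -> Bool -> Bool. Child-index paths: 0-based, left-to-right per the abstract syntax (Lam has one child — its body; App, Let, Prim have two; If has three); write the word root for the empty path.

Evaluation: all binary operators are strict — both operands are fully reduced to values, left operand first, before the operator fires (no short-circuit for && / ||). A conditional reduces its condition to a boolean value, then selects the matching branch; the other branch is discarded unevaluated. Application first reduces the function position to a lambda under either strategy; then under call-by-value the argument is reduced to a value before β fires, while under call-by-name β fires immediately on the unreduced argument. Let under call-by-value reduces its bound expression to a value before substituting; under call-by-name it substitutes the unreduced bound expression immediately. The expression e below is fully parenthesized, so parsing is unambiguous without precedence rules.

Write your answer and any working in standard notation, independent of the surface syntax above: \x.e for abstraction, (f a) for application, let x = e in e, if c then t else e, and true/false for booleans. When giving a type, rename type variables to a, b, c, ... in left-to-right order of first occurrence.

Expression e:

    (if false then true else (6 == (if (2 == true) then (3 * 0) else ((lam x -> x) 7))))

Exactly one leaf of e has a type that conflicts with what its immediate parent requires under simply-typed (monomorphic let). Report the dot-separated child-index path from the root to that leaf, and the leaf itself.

Trace:
  unify Bool ~ Bool
  unify Int ~ Int
  unify Int ~ Int
  unify Bool ~ Int
  FAIL: mismatch Bool ~ Int

Answer: 2.1.0.1 : true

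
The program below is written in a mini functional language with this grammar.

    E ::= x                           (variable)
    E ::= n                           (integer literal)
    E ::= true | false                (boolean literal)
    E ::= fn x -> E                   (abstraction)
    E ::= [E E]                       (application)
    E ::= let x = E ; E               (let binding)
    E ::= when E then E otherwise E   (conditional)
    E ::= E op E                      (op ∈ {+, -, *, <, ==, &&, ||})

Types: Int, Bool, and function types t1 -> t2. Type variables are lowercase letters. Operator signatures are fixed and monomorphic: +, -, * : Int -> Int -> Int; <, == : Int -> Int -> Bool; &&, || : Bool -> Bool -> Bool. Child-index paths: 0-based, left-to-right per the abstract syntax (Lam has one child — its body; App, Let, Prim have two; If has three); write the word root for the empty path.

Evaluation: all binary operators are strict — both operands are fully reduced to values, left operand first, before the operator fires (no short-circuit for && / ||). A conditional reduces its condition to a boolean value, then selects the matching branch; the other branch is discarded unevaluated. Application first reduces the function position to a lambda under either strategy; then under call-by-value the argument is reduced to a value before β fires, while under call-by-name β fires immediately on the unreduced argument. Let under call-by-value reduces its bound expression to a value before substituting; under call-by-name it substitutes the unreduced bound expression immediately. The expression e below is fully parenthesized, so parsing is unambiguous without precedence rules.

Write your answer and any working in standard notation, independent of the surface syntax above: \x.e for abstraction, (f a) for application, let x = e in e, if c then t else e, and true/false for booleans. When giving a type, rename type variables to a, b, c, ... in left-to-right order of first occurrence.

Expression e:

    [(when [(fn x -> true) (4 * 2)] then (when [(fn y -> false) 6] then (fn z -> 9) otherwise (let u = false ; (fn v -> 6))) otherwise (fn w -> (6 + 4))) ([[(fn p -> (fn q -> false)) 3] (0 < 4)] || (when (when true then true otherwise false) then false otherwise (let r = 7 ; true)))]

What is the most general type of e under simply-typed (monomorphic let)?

Answer: Int

Trace:
\x._ : a -> Bool
  unify Int ~ Int
  unify Int ~ Int
  unify a -> Bool ~ Int -> b
  unify a ~ Int
  unify Bool ~ b
_ _ : Bool
  unify Bool ~ Bool
\y._ : c -> Bool
  unify c -> Bool ~ Int -> d
  unify c ~ Int
  unify Bool ~ d
_ _ : Bool
  unify Bool ~ Bool
\z._ : e -> Int
let u : Bool
\v._ : f -> Int
  unify e -> Int ~ f -> Int
  unify e ~ f
  unify Int ~ Int
  unify Int ~ Int
  unify Int ~ Int
\w._ : g -> Int
  unify f -> Int ~ g -> Int
  unify f ~ g
  unify Int ~ Int
\q._ : i -> Bool
\p._ : h -> i -> Bool
  unify h -> i -> Bool ~ Int -> j
  unify h ~ Int
  unify i -> Bool ~ j
_ _ : i -> Bool
  unify Int ~ Int
  unify Int ~ Int
  unify i -> Bool ~ Bool -> k
  unify i ~ Bool
  unify Bool ~ k
_ _ : Bool
  unify Bool ~ Bool
  unify Bool ~ Bool
  unify Bool ~ Bool
  unify Bool ~ Bool
let r : Int
  unify Bool ~ Bool
  unify Bool ~ Bool
  unify g -> Int ~ Bool -> l
  unify g ~ Bool
  unify Int ~ l
_ _ : Int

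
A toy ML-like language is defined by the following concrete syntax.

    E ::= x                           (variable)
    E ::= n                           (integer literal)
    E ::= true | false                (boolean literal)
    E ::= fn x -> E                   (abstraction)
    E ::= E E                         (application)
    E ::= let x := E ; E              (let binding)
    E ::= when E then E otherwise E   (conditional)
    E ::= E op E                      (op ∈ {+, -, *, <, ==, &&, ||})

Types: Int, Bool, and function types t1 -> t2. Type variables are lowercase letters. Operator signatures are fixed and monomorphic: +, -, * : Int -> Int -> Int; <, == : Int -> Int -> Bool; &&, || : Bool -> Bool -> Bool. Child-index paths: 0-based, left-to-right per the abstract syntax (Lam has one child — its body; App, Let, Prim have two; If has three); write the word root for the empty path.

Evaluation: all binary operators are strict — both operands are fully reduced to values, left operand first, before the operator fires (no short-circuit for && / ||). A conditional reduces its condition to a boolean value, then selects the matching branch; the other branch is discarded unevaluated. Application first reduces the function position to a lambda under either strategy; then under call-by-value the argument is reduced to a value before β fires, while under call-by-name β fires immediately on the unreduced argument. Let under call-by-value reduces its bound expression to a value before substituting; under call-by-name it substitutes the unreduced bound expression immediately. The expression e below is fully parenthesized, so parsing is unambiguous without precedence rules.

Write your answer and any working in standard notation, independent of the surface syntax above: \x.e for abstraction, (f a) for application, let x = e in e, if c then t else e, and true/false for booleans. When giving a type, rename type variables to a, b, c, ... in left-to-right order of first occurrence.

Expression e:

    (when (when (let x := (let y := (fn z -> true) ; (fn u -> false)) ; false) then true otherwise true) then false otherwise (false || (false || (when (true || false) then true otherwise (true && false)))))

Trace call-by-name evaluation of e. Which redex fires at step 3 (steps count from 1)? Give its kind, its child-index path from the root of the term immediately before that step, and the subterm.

Answer: if at root : (if true then false else (false || (false || (if (true || false) then true else (true && false)))))

Trace:
step 0: (if (if (let x = (let y = (\z.true) in (\u.false)) in false) then true else true) then false else (false || (false || (if (true || false) then true else (true && false)))))
step 1: [let@0.0] (if (if false then true else true) then false else (false || (false || (if (true || false) then true else (true && false)))))
step 2: [if@0] (if true then false else (false || (false || (if (true || false) then true else (true && false)))))
step 3: [if@root] false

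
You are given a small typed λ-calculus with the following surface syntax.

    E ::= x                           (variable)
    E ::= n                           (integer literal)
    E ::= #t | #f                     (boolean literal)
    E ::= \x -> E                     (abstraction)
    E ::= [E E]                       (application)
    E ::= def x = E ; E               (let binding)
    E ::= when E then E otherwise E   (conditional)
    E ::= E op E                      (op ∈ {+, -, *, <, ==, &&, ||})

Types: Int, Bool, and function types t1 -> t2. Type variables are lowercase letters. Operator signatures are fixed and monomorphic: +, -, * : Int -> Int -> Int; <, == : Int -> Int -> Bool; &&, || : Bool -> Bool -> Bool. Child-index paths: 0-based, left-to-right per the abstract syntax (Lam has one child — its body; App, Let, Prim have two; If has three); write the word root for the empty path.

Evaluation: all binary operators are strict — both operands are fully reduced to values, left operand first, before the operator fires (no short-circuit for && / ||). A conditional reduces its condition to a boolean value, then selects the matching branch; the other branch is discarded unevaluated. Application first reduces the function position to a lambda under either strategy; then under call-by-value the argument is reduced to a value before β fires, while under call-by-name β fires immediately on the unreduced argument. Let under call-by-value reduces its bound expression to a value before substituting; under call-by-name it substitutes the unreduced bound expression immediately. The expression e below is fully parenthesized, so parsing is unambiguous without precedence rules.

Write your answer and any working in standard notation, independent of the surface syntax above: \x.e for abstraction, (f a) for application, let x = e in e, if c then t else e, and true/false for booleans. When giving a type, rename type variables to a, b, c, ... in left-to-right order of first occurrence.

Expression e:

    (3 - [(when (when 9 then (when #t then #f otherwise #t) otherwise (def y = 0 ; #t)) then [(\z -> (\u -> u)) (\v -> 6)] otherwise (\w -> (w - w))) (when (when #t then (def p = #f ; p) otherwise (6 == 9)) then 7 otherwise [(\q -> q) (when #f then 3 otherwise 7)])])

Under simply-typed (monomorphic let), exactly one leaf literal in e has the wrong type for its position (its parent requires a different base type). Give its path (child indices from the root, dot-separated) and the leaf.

Working:
  unify Int ~ Int
  unify Int ~ Bool
  FAIL: mismatch Int ~ Bool

Answer: 1.0.0.0 : 9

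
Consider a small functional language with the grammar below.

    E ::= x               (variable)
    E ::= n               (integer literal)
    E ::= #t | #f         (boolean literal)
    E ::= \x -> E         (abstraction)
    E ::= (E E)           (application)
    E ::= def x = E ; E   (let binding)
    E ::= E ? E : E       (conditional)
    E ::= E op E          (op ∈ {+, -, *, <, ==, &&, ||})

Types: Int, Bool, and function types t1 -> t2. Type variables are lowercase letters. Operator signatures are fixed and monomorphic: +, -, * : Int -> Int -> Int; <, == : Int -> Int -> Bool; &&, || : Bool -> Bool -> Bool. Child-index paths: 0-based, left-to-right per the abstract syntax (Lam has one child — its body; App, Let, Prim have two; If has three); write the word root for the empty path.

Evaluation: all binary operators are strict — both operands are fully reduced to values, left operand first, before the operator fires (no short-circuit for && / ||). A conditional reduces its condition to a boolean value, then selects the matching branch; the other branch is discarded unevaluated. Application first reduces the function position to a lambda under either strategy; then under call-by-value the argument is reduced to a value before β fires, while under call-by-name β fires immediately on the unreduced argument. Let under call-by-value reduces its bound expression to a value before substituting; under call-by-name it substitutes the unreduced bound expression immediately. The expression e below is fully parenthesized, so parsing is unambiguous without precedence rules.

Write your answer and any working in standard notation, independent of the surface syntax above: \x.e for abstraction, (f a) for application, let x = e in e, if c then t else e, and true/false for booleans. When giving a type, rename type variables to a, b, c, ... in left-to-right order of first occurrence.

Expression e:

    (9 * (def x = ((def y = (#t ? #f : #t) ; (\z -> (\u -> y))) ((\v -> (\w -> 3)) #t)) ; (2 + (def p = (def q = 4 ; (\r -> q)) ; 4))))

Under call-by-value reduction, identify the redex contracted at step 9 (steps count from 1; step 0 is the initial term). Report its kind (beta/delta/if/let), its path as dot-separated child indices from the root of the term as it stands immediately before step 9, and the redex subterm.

Answer: delta at root : (9 * 6)

Derivation:
step 0: (9 * (let x = ((let y = (if true then false else true) in (\z.(\u.y))) ((\v.(\w.3)) true)) in (2 + (let p = (let q = 4 in (\r.q)) in 4))))
step 1: [if@1.0.0.0] (9 * (let x = ((let y = false in (\z.(\u.y))) ((\v.(\w.3)) true)) in (2 + (let p = (let q = 4 in (\r.q)) in 4))))
step 2: [let@1.0.0] (9 * (let x = ((\z.(\u.false)) ((\v.(\w.3)) true)) in (2 + (let p = (let q = 4 in (\r.q)) in 4))))
step 3: [beta@1.0.1] (9 * (let x = ((\z.(\u.false)) (\w.3)) in (2 + (let p = (let q = 4 in (\r.q)) in 4))))
step 4: [beta@1.0] (9 * (let x = (\u.false) in (2 + (let p = (let q = 4 in (\r.q)) in 4))))
step 5: [let@1] (9 * (2 + (let p = (let q = 4 in (\r.q)) in 4)))
step 6: [let@1.1.0] (9 * (2 + (let p = (\r.4) in 4)))
step 7: [let@1.1] (9 * (2 + 4))
step 8: [delta@1] (9 * 6)
step 9: [delta@root] 54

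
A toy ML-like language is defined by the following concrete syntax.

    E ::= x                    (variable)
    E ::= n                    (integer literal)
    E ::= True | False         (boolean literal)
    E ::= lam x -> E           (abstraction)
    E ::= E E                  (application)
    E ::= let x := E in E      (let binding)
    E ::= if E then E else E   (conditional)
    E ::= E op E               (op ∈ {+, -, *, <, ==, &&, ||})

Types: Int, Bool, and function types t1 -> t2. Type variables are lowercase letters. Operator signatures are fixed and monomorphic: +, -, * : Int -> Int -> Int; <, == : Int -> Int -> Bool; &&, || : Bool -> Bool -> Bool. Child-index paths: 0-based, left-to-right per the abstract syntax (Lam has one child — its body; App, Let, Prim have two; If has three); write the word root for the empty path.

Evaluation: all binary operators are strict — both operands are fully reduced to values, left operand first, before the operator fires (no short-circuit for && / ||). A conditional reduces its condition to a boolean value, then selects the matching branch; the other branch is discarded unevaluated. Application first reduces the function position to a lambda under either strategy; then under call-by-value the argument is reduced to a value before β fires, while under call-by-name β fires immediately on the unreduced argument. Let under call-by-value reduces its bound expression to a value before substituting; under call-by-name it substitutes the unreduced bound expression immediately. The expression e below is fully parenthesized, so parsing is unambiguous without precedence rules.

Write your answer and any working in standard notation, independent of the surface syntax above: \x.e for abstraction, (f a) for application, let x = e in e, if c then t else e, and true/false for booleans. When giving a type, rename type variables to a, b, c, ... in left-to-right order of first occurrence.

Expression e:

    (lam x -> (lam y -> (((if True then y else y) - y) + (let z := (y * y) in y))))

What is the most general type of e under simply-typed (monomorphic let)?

Answer: a -> Int -> Int

Trace:
  unify Bool ~ Bool
y : b
y : b
  unify b ~ b
  unify b ~ Int
y : Int
  unify Int ~ Int
  unify Int ~ Int
y : Int
  unify Int ~ Int
y : Int
  unify Int ~ Int
let z : Int
y : Int
  unify Int ~ Int
\y._ : Int -> Int
\x._ : a -> Int -> Int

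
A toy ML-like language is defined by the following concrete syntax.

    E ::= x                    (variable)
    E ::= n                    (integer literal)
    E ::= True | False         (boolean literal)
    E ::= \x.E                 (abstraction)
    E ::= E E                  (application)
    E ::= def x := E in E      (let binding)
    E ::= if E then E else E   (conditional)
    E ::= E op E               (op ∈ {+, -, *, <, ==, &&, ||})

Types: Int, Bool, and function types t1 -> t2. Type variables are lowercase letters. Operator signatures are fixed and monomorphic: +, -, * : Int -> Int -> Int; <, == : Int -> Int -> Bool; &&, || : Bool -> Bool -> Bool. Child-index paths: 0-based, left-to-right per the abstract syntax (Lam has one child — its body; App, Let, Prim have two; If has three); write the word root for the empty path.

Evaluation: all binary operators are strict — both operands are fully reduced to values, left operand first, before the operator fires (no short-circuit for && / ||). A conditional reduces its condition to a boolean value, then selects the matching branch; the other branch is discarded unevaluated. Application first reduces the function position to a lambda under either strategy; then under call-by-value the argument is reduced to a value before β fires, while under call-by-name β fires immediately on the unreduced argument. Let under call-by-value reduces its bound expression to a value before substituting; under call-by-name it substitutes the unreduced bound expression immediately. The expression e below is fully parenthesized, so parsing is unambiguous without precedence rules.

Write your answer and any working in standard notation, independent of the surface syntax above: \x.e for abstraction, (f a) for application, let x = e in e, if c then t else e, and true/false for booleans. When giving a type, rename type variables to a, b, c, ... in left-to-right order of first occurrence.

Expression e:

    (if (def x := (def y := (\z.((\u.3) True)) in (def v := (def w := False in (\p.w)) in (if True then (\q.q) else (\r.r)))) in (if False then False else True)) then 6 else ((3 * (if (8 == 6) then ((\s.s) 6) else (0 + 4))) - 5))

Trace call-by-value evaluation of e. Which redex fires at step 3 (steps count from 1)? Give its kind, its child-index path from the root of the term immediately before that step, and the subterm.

Answer: let at 0.0 : (let v = (\p.false) in (if true then (\q.q) else (\r.r)))

Derivation:
step 0: (if (let x = (let y = (\z.((\u.3) true)) in (let v = (let w = false in (\p.w)) in (if true then (\q.q) else (\r.r)))) in (if false then false else true)) then 6 else ((3 * (if (8 == 6) then ((\s.s) 6) else (0 + 4))) - 5))
step 1: [let@0.0] (if (let x = (let v = (let w = false in (\p.w)) in (if true then (\q.q) else (\r.r))) in (if false then false else true)) then 6 else ((3 * (if (8 == 6) then ((\s.s) 6) else (0 + 4))) - 5))
step 2: [let@0.0.0] (if (let x = (let v = (\p.false) in (if true then (\q.q) else (\r.r))) in (if false then false else true)) then 6 else ((3 * (if (8 == 6) then ((\s.s) 6) else (0 + 4))) - 5))
step 3: [let@0.0] (if (let x = (if true then (\q.q) else (\r.r)) in (if false then false else true)) then 6 else ((3 * (if (8 == 6) then ((\s.s) 6) else (0 + 4))) - 5))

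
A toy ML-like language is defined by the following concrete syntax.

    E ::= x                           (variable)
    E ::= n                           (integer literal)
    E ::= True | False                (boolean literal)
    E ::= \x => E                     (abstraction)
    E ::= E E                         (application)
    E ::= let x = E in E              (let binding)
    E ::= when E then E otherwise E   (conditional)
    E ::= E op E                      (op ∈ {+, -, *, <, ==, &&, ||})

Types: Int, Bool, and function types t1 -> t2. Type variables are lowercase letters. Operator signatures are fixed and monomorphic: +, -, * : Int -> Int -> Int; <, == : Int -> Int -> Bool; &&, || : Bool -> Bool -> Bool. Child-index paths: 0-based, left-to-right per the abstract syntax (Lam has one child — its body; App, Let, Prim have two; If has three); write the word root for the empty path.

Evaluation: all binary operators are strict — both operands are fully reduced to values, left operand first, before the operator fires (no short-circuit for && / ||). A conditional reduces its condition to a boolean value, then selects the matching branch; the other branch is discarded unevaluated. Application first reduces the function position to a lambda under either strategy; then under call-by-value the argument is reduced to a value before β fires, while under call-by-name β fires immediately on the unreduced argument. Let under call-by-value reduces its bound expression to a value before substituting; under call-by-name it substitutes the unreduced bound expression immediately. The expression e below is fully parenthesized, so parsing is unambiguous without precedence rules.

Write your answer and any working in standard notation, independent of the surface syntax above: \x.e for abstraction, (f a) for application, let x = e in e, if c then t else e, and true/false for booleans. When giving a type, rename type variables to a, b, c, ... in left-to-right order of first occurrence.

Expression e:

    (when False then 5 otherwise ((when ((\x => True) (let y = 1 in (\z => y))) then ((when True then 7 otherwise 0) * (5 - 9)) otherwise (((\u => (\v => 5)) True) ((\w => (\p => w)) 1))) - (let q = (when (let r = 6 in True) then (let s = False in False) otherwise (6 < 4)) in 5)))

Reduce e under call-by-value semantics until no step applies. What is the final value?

Answer: -33

Trace:
step 0: (if false then 5 else ((if ((\x.true) (let y = 1 in (\z.y))) then ((if true then 7 else 0) * (5 - 9)) else (((\u.(\v.5)) true) ((\w.(\p.w)) 1))) - (let q = (if (let r = 6 in true) then (let s = false in false) else (6 < 4)) in 5)))
step 1: [if@root] ((if ((\x.true) (let y = 1 in (\z.y))) then ((if true then 7 else 0) * (5 - 9)) else (((\u.(\v.5)) true) ((\w.(\p.w)) 1))) - (let q = (if (let r = 6 in true) then (let s = false in false) else (6 < 4)) in 5))
step 2: [let@0.0.1] ((if ((\x.true) (\z.1)) then ((if true then 7 else 0) * (5 - 9)) else (((\u.(\v.5)) true) ((\w.(\p.w)) 1))) - (let q = (if (let r = 6 in true) then (let s = false in false) else (6 < 4)) in 5))
step 3: [beta@0.0] ((if true then ((if true then 7 else 0) * (5 - 9)) else (((\u.(\v.5)) true) ((\w.(\p.w)) 1))) - (let q = (if (let r = 6 in true) then (let s = false in false) else (6 < 4)) in 5))
step 4: [if@0] (((if true then 7 else 0) * (5 - 9)) - (let q = (if (let r = 6 in true) then (let s = false in false) else (6 < 4)) in 5))
step 5: [if@0.0] ((7 * (5 - 9)) - (let q = (if (let r = 6 in true) then (let s = false in false) else (6 < 4)) in 5))
step 6: [delta@0.1] ((7 * -4) - (let q = (if (let r = 6 in true) then (let s = false in false) else (6 < 4)) in 5))
step 7: [delta@0] (-28 - (let q = (if (let r = 6 in true) then (let s = false in false) else (6 < 4)) in 5))
step 8: [let@1.0.0] (-28 - (let q = (if true then (let s = false in false) else (6 < 4)) in 5))
step 9: [if@1.0] (-28 - (let q = (let s = false in false) in 5))
step 10: [let@1.0] (-28 - (let q = false in 5))
step 11: [let@1] (-28 - 5)
step 12: [delta@root] -33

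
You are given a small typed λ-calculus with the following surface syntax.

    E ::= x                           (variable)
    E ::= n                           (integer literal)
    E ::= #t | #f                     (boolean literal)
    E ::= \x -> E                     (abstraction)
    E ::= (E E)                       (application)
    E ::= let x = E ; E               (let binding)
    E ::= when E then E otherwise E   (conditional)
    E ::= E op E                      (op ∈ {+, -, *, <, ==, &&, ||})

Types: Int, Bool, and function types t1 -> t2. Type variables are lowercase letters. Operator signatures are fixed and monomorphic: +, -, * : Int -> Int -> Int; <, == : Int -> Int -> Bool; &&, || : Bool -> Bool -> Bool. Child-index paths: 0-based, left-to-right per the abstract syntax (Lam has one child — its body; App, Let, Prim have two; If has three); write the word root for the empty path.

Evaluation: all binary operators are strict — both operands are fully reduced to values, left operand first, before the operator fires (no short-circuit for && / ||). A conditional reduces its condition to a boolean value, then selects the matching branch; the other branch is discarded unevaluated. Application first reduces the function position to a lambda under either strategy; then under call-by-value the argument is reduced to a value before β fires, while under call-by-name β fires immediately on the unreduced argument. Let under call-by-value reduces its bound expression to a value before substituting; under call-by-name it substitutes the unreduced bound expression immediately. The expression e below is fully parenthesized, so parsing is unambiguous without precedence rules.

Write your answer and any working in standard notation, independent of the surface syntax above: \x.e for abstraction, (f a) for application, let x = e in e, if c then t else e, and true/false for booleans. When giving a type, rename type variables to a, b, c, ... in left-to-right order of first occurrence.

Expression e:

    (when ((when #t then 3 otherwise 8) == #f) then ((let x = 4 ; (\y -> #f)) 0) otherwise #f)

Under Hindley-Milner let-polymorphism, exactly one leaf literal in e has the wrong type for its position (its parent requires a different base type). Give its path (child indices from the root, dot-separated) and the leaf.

Answer: 0.1 : false

Working:
  unify Bool ~ Bool
  unify Int ~ Int
  unify Int ~ Int
  unify Bool ~ Int
  FAIL: mismatch Bool ~ Int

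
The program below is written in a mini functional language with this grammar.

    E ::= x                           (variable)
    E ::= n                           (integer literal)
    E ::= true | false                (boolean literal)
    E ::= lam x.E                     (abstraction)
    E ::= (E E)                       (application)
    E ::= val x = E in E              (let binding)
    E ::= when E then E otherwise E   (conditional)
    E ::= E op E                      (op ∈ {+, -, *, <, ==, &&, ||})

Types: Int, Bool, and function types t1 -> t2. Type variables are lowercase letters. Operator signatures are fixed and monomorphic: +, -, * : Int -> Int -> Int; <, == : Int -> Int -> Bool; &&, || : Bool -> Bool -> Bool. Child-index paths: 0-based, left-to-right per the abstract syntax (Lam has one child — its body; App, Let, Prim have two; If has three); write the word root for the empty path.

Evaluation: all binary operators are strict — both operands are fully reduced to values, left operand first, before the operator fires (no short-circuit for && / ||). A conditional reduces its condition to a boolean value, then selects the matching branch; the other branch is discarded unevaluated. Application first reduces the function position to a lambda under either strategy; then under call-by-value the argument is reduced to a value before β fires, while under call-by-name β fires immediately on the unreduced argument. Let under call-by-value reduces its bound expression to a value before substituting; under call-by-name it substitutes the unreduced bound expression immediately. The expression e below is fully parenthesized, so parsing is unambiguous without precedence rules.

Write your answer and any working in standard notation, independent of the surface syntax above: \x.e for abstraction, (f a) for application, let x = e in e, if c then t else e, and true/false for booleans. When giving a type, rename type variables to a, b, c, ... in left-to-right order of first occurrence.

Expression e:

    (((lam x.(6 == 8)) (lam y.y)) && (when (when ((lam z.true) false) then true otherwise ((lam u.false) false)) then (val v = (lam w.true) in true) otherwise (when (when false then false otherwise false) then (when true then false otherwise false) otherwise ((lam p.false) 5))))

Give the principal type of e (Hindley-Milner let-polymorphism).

Derivation:
  unify Int ~ Int
  unify Int ~ Int
\x._ : a -> Bool
y : b
\y._ : b -> b
  unify a -> Bool ~ (b -> b) -> c
  unify a ~ b -> b
  unify Bool ~ c
_ _ : Bool
  unify Bool ~ Bool
\z._ : d -> Bool
  unify d -> Bool ~ Bool -> e
  unify d ~ Bool
  unify Bool ~ e
_ _ : Bool
  unify Bool ~ Bool
\u._ : f -> Bool
  unify f -> Bool ~ Bool -> g
  unify f ~ Bool
  unify Bool ~ g
_ _ : Bool
  unify Bool ~ Bool
  unify Bool ~ Bool
\w._ : h -> Bool
let v : forall. h -> Bool
  unify Bool ~ Bool
  unify Bool ~ Bool
  unify Bool ~ Bool
  unify Bool ~ Bool
  unify Bool ~ Bool
\p._ : i -> Bool
  unify i -> Bool ~ Int -> j
  unify i ~ Int
  unify Bool ~ j
_ _ : Bool
  unify Bool ~ Bool
  unify Bool ~ Bool
  unify Bool ~ Bool

Answer: Bool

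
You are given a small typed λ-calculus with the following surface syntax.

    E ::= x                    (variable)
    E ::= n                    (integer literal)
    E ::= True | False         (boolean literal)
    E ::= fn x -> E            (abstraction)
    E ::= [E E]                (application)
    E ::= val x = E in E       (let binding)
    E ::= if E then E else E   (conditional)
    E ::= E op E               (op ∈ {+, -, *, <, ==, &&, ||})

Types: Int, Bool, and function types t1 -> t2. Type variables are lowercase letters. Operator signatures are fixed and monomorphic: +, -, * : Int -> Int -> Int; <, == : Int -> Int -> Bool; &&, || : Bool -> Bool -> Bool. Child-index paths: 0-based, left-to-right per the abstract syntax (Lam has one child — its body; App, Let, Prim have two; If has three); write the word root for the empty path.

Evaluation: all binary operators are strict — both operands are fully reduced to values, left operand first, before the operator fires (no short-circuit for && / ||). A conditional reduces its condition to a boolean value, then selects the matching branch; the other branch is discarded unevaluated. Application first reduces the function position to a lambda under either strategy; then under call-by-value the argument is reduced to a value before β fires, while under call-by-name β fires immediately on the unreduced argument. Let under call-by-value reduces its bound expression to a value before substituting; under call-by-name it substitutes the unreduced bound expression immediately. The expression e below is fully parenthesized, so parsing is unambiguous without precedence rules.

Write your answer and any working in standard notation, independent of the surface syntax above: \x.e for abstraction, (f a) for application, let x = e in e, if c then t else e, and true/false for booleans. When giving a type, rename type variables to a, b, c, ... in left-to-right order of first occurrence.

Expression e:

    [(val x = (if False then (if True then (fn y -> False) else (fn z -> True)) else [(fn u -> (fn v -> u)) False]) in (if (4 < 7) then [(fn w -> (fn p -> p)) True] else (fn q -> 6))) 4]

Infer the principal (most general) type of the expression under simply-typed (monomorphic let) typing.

Answer: Int

Working:
  unify Bool ~ Bool
  unify Bool ~ Bool
\y._ : a -> Bool
\z._ : b -> Bool
  unify a -> Bool ~ b -> Bool
  unify a ~ b
  unify Bool ~ Bool
u : c
\v._ : d -> c
\u._ : c -> d -> c
  unify c -> d -> c ~ Bool -> e
  unify c ~ Bool
  unify d -> Bool ~ e
_ _ : d -> Bool
  unify b -> Bool ~ d -> Bool
  unify b ~ d
  unify Bool ~ Bool
let x : d -> Bool
  unify Int ~ Int
  unify Int ~ Int
  unify Bool ~ Bool
p : g
\p._ : g -> g
\w._ : f -> g -> g
  unify f -> g -> g ~ Bool -> h
  unify f ~ Bool
  unify g -> g ~ h
_ _ : g -> g
\q._ : i -> Int
  unify g -> g ~ i -> Int
  unify g ~ i
  unify i ~ Int
  unify Int -> Int ~ Int -> j
  unify Int ~ Int
  unify Int ~ j
_ _ : Int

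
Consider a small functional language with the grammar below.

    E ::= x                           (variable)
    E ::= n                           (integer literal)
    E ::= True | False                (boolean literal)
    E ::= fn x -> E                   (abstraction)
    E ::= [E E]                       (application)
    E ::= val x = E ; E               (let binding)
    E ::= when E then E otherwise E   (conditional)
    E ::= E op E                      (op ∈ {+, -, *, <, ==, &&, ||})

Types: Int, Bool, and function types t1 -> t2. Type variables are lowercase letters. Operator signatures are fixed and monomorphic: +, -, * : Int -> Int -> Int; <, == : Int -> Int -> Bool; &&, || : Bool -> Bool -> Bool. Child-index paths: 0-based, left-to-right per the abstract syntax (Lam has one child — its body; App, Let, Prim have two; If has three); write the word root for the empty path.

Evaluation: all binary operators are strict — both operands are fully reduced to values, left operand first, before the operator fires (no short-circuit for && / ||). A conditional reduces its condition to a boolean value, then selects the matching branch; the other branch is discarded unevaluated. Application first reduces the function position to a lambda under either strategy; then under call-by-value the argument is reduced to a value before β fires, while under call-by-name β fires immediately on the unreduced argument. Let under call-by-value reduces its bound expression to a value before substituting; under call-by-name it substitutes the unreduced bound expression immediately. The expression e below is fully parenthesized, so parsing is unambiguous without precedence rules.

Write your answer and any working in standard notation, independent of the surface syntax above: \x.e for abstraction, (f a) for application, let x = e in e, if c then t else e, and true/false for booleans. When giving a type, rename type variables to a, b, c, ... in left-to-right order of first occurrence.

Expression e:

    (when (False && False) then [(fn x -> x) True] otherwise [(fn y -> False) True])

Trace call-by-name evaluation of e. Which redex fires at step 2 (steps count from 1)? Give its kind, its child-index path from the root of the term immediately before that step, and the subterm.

Derivation:
step 0: (if (false && false) then ((\x.x) true) else ((\y.false) true))
step 1: [delta@0] (if false then ((\x.x) true) else ((\y.false) true))
step 2: [if@root] ((\y.false) true)

Answer: if at root : (if false then ((\x.x) true) else ((\y.false) true))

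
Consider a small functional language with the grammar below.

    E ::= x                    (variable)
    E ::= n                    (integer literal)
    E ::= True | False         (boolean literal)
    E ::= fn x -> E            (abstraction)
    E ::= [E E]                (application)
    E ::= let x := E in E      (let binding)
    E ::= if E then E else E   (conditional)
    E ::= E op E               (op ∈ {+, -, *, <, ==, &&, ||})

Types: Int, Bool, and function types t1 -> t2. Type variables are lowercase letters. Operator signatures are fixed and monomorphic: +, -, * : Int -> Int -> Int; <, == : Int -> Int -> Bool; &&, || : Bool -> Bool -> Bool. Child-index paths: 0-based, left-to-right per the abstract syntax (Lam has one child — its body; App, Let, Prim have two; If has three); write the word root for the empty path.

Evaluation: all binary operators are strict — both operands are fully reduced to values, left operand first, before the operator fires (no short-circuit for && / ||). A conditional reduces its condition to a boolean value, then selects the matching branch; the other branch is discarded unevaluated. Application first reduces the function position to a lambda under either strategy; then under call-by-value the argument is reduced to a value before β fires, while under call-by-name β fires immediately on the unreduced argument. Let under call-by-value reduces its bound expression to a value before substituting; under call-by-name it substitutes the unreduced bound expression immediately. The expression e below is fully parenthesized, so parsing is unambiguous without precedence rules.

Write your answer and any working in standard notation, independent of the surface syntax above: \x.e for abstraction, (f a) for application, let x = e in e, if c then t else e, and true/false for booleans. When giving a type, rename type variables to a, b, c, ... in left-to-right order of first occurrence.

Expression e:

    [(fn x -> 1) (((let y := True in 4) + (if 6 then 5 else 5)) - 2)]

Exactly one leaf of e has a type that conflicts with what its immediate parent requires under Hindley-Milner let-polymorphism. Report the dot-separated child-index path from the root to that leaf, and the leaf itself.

Answer: 1.0.1.0 : 6

Trace:
\x._ : a -> Int
let y : Bool
  unify Int ~ Int
  unify Int ~ Bool
  FAIL: mismatch Int ~ Bool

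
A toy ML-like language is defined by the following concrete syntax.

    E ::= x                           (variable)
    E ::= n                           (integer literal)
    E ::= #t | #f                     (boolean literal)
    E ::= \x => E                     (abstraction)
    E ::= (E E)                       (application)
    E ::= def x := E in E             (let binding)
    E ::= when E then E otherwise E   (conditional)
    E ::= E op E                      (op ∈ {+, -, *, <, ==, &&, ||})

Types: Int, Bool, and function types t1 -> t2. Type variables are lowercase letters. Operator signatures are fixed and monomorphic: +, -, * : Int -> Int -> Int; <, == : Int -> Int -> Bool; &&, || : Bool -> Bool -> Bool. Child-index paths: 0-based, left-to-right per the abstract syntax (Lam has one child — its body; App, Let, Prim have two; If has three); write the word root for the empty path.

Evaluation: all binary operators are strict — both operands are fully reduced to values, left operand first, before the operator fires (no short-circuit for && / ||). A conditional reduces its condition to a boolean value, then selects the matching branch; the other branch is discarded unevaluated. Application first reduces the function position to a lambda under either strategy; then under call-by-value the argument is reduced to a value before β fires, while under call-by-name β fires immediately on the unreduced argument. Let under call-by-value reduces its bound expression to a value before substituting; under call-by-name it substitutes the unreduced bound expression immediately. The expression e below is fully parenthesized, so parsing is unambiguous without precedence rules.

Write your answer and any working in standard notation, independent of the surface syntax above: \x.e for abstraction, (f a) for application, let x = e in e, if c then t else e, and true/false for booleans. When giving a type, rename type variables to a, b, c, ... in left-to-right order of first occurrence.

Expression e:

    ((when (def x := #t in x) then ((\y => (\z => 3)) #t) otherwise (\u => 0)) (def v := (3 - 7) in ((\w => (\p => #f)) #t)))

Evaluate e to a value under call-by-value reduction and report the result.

Answer: 3

Working:
step 0: ((if (let x = true in x) then ((\y.(\z.3)) true) else (\u.0)) (let v = (3 - 7) in ((\w.(\p.false)) true)))
step 1: [let@0.0] ((if true then ((\y.(\z.3)) true) else (\u.0)) (let v = (3 - 7) in ((\w.(\p.false)) true)))
step 2: [if@0] (((\y.(\z.3)) true) (let v = (3 - 7) in ((\w.(\p.false)) true)))
step 3: [beta@0] ((\z.3) (let v = (3 - 7) in ((\w.(\p.false)) true)))
step 4: [delta@1.0] ((\z.3) (let v = -4 in ((\w.(\p.false)) true)))
step 5: [let@1] ((\z.3) ((\w.(\p.false)) true))
step 6: [beta@1] ((\z.3) (\p.false))
step 7: [beta@root] 3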